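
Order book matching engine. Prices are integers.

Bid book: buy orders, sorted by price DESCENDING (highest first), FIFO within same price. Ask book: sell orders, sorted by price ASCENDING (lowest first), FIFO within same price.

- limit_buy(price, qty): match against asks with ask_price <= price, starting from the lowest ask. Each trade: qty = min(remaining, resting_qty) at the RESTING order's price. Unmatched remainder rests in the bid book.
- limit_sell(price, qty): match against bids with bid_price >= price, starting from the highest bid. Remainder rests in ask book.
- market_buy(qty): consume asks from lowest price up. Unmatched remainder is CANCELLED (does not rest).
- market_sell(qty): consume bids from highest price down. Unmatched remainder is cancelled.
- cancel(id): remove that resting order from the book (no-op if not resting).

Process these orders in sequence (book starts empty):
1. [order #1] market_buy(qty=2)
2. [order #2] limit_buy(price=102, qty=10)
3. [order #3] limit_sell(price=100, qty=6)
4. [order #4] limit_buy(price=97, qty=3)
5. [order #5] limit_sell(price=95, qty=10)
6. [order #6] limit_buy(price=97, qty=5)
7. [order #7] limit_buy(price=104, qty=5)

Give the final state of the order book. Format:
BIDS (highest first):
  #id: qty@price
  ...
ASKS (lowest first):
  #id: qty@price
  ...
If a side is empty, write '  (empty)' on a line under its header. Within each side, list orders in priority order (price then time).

After op 1 [order #1] market_buy(qty=2): fills=none; bids=[-] asks=[-]
After op 2 [order #2] limit_buy(price=102, qty=10): fills=none; bids=[#2:10@102] asks=[-]
After op 3 [order #3] limit_sell(price=100, qty=6): fills=#2x#3:6@102; bids=[#2:4@102] asks=[-]
After op 4 [order #4] limit_buy(price=97, qty=3): fills=none; bids=[#2:4@102 #4:3@97] asks=[-]
After op 5 [order #5] limit_sell(price=95, qty=10): fills=#2x#5:4@102 #4x#5:3@97; bids=[-] asks=[#5:3@95]
After op 6 [order #6] limit_buy(price=97, qty=5): fills=#6x#5:3@95; bids=[#6:2@97] asks=[-]
After op 7 [order #7] limit_buy(price=104, qty=5): fills=none; bids=[#7:5@104 #6:2@97] asks=[-]

Answer: BIDS (highest first):
  #7: 5@104
  #6: 2@97
ASKS (lowest first):
  (empty)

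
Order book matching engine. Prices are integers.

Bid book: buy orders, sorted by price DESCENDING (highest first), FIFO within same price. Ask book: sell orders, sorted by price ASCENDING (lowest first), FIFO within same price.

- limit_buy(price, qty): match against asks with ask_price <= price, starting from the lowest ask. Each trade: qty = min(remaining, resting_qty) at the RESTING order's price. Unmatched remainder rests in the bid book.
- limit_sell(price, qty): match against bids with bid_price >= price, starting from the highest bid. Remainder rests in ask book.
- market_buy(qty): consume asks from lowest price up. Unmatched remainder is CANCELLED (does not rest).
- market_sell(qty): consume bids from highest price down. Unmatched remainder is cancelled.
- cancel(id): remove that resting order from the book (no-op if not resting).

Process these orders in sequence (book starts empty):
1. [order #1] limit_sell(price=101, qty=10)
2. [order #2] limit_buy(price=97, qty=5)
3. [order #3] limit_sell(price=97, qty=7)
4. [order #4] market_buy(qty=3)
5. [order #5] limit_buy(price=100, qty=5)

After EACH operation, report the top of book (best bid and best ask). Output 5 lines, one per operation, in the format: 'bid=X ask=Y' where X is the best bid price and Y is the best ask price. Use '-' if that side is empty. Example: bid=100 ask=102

Answer: bid=- ask=101
bid=97 ask=101
bid=- ask=97
bid=- ask=101
bid=100 ask=101

Derivation:
After op 1 [order #1] limit_sell(price=101, qty=10): fills=none; bids=[-] asks=[#1:10@101]
After op 2 [order #2] limit_buy(price=97, qty=5): fills=none; bids=[#2:5@97] asks=[#1:10@101]
After op 3 [order #3] limit_sell(price=97, qty=7): fills=#2x#3:5@97; bids=[-] asks=[#3:2@97 #1:10@101]
After op 4 [order #4] market_buy(qty=3): fills=#4x#3:2@97 #4x#1:1@101; bids=[-] asks=[#1:9@101]
After op 5 [order #5] limit_buy(price=100, qty=5): fills=none; bids=[#5:5@100] asks=[#1:9@101]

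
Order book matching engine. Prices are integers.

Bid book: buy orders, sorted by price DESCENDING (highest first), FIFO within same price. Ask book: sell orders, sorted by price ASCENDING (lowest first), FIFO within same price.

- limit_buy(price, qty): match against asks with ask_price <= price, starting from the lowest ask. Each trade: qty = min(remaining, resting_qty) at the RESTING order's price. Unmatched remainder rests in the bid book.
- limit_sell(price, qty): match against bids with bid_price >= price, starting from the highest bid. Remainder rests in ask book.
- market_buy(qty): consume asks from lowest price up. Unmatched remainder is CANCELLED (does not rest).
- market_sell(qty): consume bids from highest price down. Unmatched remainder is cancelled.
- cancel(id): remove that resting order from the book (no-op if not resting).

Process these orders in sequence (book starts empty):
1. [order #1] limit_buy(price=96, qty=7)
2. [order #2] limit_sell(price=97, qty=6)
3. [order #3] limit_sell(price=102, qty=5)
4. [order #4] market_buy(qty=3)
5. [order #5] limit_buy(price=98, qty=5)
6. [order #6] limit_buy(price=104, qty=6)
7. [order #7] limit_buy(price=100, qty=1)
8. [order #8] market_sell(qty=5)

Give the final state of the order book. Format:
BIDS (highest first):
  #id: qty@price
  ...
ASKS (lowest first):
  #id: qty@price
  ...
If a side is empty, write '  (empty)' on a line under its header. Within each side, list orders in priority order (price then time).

Answer: BIDS (highest first):
  #1: 6@96
ASKS (lowest first):
  (empty)

Derivation:
After op 1 [order #1] limit_buy(price=96, qty=7): fills=none; bids=[#1:7@96] asks=[-]
After op 2 [order #2] limit_sell(price=97, qty=6): fills=none; bids=[#1:7@96] asks=[#2:6@97]
After op 3 [order #3] limit_sell(price=102, qty=5): fills=none; bids=[#1:7@96] asks=[#2:6@97 #3:5@102]
After op 4 [order #4] market_buy(qty=3): fills=#4x#2:3@97; bids=[#1:7@96] asks=[#2:3@97 #3:5@102]
After op 5 [order #5] limit_buy(price=98, qty=5): fills=#5x#2:3@97; bids=[#5:2@98 #1:7@96] asks=[#3:5@102]
After op 6 [order #6] limit_buy(price=104, qty=6): fills=#6x#3:5@102; bids=[#6:1@104 #5:2@98 #1:7@96] asks=[-]
After op 7 [order #7] limit_buy(price=100, qty=1): fills=none; bids=[#6:1@104 #7:1@100 #5:2@98 #1:7@96] asks=[-]
After op 8 [order #8] market_sell(qty=5): fills=#6x#8:1@104 #7x#8:1@100 #5x#8:2@98 #1x#8:1@96; bids=[#1:6@96] asks=[-]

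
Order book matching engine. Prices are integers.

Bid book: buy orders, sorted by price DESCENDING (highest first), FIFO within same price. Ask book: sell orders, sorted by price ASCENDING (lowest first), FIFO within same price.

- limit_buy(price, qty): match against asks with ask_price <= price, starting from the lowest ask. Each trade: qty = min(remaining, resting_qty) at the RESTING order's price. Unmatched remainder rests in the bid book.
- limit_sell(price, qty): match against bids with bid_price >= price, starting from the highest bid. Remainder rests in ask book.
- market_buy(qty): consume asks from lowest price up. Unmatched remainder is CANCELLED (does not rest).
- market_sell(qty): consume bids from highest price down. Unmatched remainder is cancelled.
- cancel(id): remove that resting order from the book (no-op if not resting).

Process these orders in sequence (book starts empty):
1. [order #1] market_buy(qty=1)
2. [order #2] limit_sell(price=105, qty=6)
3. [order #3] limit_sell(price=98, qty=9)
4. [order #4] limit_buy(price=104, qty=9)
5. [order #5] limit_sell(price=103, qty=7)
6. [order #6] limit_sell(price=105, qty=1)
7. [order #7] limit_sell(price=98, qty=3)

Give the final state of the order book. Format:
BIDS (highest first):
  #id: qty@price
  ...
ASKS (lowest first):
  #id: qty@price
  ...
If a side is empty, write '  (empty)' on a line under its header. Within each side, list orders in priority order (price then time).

Answer: BIDS (highest first):
  (empty)
ASKS (lowest first):
  #7: 3@98
  #5: 7@103
  #2: 6@105
  #6: 1@105

Derivation:
After op 1 [order #1] market_buy(qty=1): fills=none; bids=[-] asks=[-]
After op 2 [order #2] limit_sell(price=105, qty=6): fills=none; bids=[-] asks=[#2:6@105]
After op 3 [order #3] limit_sell(price=98, qty=9): fills=none; bids=[-] asks=[#3:9@98 #2:6@105]
After op 4 [order #4] limit_buy(price=104, qty=9): fills=#4x#3:9@98; bids=[-] asks=[#2:6@105]
After op 5 [order #5] limit_sell(price=103, qty=7): fills=none; bids=[-] asks=[#5:7@103 #2:6@105]
After op 6 [order #6] limit_sell(price=105, qty=1): fills=none; bids=[-] asks=[#5:7@103 #2:6@105 #6:1@105]
After op 7 [order #7] limit_sell(price=98, qty=3): fills=none; bids=[-] asks=[#7:3@98 #5:7@103 #2:6@105 #6:1@105]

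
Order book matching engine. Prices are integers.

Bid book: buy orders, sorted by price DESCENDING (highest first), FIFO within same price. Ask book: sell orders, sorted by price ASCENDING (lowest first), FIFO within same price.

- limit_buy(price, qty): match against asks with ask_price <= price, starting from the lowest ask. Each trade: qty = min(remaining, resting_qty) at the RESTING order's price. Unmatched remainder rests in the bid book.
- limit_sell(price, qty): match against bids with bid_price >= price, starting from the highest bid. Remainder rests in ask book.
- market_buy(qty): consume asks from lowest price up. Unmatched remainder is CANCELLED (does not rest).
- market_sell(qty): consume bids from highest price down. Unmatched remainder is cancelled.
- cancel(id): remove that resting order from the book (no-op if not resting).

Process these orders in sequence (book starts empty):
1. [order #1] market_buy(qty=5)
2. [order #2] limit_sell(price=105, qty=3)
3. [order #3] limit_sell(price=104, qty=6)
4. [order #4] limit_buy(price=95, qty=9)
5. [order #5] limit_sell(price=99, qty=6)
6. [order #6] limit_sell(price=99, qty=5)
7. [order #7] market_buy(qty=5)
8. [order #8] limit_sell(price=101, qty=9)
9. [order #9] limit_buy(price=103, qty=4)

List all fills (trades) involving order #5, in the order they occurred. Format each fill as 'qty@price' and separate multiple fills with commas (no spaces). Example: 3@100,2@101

Answer: 5@99,1@99

Derivation:
After op 1 [order #1] market_buy(qty=5): fills=none; bids=[-] asks=[-]
After op 2 [order #2] limit_sell(price=105, qty=3): fills=none; bids=[-] asks=[#2:3@105]
After op 3 [order #3] limit_sell(price=104, qty=6): fills=none; bids=[-] asks=[#3:6@104 #2:3@105]
After op 4 [order #4] limit_buy(price=95, qty=9): fills=none; bids=[#4:9@95] asks=[#3:6@104 #2:3@105]
After op 5 [order #5] limit_sell(price=99, qty=6): fills=none; bids=[#4:9@95] asks=[#5:6@99 #3:6@104 #2:3@105]
After op 6 [order #6] limit_sell(price=99, qty=5): fills=none; bids=[#4:9@95] asks=[#5:6@99 #6:5@99 #3:6@104 #2:3@105]
After op 7 [order #7] market_buy(qty=5): fills=#7x#5:5@99; bids=[#4:9@95] asks=[#5:1@99 #6:5@99 #3:6@104 #2:3@105]
After op 8 [order #8] limit_sell(price=101, qty=9): fills=none; bids=[#4:9@95] asks=[#5:1@99 #6:5@99 #8:9@101 #3:6@104 #2:3@105]
After op 9 [order #9] limit_buy(price=103, qty=4): fills=#9x#5:1@99 #9x#6:3@99; bids=[#4:9@95] asks=[#6:2@99 #8:9@101 #3:6@104 #2:3@105]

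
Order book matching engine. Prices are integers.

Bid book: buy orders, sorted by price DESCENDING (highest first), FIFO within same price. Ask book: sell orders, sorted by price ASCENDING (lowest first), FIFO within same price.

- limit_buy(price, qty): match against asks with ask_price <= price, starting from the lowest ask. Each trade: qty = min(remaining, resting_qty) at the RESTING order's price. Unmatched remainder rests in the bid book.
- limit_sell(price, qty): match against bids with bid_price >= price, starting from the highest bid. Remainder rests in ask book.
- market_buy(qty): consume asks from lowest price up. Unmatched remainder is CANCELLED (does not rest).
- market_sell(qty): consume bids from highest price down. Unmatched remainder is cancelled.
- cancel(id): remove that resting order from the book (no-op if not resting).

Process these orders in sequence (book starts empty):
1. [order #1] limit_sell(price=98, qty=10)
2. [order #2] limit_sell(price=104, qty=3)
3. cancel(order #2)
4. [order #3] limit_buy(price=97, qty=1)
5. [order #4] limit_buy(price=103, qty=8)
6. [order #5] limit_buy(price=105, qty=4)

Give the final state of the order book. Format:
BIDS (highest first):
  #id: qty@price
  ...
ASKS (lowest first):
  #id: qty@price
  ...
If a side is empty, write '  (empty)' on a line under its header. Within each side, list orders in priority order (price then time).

After op 1 [order #1] limit_sell(price=98, qty=10): fills=none; bids=[-] asks=[#1:10@98]
After op 2 [order #2] limit_sell(price=104, qty=3): fills=none; bids=[-] asks=[#1:10@98 #2:3@104]
After op 3 cancel(order #2): fills=none; bids=[-] asks=[#1:10@98]
After op 4 [order #3] limit_buy(price=97, qty=1): fills=none; bids=[#3:1@97] asks=[#1:10@98]
After op 5 [order #4] limit_buy(price=103, qty=8): fills=#4x#1:8@98; bids=[#3:1@97] asks=[#1:2@98]
After op 6 [order #5] limit_buy(price=105, qty=4): fills=#5x#1:2@98; bids=[#5:2@105 #3:1@97] asks=[-]

Answer: BIDS (highest first):
  #5: 2@105
  #3: 1@97
ASKS (lowest first):
  (empty)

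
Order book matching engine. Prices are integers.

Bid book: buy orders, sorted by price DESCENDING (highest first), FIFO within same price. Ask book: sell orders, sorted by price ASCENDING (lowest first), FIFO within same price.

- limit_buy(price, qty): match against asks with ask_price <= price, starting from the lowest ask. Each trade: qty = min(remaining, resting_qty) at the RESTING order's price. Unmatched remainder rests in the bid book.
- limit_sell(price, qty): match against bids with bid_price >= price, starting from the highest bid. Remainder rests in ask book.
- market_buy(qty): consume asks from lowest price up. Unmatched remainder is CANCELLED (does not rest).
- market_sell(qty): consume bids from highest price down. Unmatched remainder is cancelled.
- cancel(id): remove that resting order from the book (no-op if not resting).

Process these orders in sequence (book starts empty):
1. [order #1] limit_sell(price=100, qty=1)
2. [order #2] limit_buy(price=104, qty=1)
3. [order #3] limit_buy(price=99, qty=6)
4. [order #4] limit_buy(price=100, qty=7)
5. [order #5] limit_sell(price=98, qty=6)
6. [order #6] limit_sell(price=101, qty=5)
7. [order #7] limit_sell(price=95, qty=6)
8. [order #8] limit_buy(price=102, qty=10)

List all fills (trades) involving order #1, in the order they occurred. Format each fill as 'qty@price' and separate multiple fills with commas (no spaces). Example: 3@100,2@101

Answer: 1@100

Derivation:
After op 1 [order #1] limit_sell(price=100, qty=1): fills=none; bids=[-] asks=[#1:1@100]
After op 2 [order #2] limit_buy(price=104, qty=1): fills=#2x#1:1@100; bids=[-] asks=[-]
After op 3 [order #3] limit_buy(price=99, qty=6): fills=none; bids=[#3:6@99] asks=[-]
After op 4 [order #4] limit_buy(price=100, qty=7): fills=none; bids=[#4:7@100 #3:6@99] asks=[-]
After op 5 [order #5] limit_sell(price=98, qty=6): fills=#4x#5:6@100; bids=[#4:1@100 #3:6@99] asks=[-]
After op 6 [order #6] limit_sell(price=101, qty=5): fills=none; bids=[#4:1@100 #3:6@99] asks=[#6:5@101]
After op 7 [order #7] limit_sell(price=95, qty=6): fills=#4x#7:1@100 #3x#7:5@99; bids=[#3:1@99] asks=[#6:5@101]
After op 8 [order #8] limit_buy(price=102, qty=10): fills=#8x#6:5@101; bids=[#8:5@102 #3:1@99] asks=[-]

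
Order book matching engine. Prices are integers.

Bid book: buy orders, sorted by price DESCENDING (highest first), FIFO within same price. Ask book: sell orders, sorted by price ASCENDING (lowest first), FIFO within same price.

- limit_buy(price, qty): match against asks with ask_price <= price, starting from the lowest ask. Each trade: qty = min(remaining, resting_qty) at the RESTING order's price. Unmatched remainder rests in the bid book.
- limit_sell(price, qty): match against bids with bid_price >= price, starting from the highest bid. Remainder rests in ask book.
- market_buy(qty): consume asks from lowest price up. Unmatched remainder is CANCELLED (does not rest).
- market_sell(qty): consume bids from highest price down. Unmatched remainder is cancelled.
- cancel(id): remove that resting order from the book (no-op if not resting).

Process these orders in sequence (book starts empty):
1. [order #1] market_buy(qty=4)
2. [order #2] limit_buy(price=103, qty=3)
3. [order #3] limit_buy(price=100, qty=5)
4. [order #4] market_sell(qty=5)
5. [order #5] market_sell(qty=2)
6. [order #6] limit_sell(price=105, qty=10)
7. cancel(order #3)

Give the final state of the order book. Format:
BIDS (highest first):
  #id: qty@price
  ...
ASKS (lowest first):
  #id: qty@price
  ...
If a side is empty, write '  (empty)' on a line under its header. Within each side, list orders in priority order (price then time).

After op 1 [order #1] market_buy(qty=4): fills=none; bids=[-] asks=[-]
After op 2 [order #2] limit_buy(price=103, qty=3): fills=none; bids=[#2:3@103] asks=[-]
After op 3 [order #3] limit_buy(price=100, qty=5): fills=none; bids=[#2:3@103 #3:5@100] asks=[-]
After op 4 [order #4] market_sell(qty=5): fills=#2x#4:3@103 #3x#4:2@100; bids=[#3:3@100] asks=[-]
After op 5 [order #5] market_sell(qty=2): fills=#3x#5:2@100; bids=[#3:1@100] asks=[-]
After op 6 [order #6] limit_sell(price=105, qty=10): fills=none; bids=[#3:1@100] asks=[#6:10@105]
After op 7 cancel(order #3): fills=none; bids=[-] asks=[#6:10@105]

Answer: BIDS (highest first):
  (empty)
ASKS (lowest first):
  #6: 10@105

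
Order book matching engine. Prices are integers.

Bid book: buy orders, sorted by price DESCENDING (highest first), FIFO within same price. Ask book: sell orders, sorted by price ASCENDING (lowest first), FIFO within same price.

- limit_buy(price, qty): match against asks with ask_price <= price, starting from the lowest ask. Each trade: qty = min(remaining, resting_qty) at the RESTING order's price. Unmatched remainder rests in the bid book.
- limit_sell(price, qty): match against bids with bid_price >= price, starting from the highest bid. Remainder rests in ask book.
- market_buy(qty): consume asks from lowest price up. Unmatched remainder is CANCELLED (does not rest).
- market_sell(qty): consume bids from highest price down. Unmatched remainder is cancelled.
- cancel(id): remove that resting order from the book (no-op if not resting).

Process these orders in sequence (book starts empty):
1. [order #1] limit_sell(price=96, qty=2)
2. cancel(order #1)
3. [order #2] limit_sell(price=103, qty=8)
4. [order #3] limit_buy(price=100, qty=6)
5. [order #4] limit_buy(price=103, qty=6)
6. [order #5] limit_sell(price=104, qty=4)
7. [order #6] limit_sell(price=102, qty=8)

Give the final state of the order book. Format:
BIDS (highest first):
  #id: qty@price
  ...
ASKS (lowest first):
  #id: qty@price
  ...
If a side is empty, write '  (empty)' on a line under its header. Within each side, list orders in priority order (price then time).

After op 1 [order #1] limit_sell(price=96, qty=2): fills=none; bids=[-] asks=[#1:2@96]
After op 2 cancel(order #1): fills=none; bids=[-] asks=[-]
After op 3 [order #2] limit_sell(price=103, qty=8): fills=none; bids=[-] asks=[#2:8@103]
After op 4 [order #3] limit_buy(price=100, qty=6): fills=none; bids=[#3:6@100] asks=[#2:8@103]
After op 5 [order #4] limit_buy(price=103, qty=6): fills=#4x#2:6@103; bids=[#3:6@100] asks=[#2:2@103]
After op 6 [order #5] limit_sell(price=104, qty=4): fills=none; bids=[#3:6@100] asks=[#2:2@103 #5:4@104]
After op 7 [order #6] limit_sell(price=102, qty=8): fills=none; bids=[#3:6@100] asks=[#6:8@102 #2:2@103 #5:4@104]

Answer: BIDS (highest first):
  #3: 6@100
ASKS (lowest first):
  #6: 8@102
  #2: 2@103
  #5: 4@104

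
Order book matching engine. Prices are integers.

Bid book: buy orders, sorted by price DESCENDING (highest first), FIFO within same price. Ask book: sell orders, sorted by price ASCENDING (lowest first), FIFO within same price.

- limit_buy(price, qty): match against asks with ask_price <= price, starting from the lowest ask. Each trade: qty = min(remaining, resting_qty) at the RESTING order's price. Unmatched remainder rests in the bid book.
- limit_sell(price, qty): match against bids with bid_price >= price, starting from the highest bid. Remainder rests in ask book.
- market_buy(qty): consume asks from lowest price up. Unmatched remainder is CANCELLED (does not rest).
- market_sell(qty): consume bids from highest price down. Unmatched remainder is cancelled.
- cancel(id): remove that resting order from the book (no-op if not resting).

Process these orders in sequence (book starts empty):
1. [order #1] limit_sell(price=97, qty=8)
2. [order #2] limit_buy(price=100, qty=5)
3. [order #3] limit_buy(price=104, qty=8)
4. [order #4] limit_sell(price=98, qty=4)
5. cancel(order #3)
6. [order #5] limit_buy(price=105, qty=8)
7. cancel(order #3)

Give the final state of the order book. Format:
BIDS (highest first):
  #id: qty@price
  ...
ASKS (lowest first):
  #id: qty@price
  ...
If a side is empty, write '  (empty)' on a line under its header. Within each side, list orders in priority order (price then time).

Answer: BIDS (highest first):
  #5: 8@105
ASKS (lowest first):
  (empty)

Derivation:
After op 1 [order #1] limit_sell(price=97, qty=8): fills=none; bids=[-] asks=[#1:8@97]
After op 2 [order #2] limit_buy(price=100, qty=5): fills=#2x#1:5@97; bids=[-] asks=[#1:3@97]
After op 3 [order #3] limit_buy(price=104, qty=8): fills=#3x#1:3@97; bids=[#3:5@104] asks=[-]
After op 4 [order #4] limit_sell(price=98, qty=4): fills=#3x#4:4@104; bids=[#3:1@104] asks=[-]
After op 5 cancel(order #3): fills=none; bids=[-] asks=[-]
After op 6 [order #5] limit_buy(price=105, qty=8): fills=none; bids=[#5:8@105] asks=[-]
After op 7 cancel(order #3): fills=none; bids=[#5:8@105] asks=[-]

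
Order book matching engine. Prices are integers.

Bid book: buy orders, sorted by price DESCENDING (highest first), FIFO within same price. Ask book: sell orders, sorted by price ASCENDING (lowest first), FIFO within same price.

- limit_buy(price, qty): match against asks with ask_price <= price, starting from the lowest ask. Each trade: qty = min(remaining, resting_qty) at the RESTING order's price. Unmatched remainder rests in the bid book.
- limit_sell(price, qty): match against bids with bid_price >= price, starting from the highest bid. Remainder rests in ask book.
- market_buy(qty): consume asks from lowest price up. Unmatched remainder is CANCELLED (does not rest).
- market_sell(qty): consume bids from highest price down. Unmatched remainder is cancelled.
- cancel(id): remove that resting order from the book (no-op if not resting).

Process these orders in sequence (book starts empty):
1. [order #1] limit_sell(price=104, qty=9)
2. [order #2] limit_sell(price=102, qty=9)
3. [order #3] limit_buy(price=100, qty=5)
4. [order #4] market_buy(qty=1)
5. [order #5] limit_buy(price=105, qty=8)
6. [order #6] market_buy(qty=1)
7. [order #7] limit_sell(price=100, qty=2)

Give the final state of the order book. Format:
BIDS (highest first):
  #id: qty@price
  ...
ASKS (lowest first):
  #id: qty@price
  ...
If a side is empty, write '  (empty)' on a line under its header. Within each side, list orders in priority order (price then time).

After op 1 [order #1] limit_sell(price=104, qty=9): fills=none; bids=[-] asks=[#1:9@104]
After op 2 [order #2] limit_sell(price=102, qty=9): fills=none; bids=[-] asks=[#2:9@102 #1:9@104]
After op 3 [order #3] limit_buy(price=100, qty=5): fills=none; bids=[#3:5@100] asks=[#2:9@102 #1:9@104]
After op 4 [order #4] market_buy(qty=1): fills=#4x#2:1@102; bids=[#3:5@100] asks=[#2:8@102 #1:9@104]
After op 5 [order #5] limit_buy(price=105, qty=8): fills=#5x#2:8@102; bids=[#3:5@100] asks=[#1:9@104]
After op 6 [order #6] market_buy(qty=1): fills=#6x#1:1@104; bids=[#3:5@100] asks=[#1:8@104]
After op 7 [order #7] limit_sell(price=100, qty=2): fills=#3x#7:2@100; bids=[#3:3@100] asks=[#1:8@104]

Answer: BIDS (highest first):
  #3: 3@100
ASKS (lowest first):
  #1: 8@104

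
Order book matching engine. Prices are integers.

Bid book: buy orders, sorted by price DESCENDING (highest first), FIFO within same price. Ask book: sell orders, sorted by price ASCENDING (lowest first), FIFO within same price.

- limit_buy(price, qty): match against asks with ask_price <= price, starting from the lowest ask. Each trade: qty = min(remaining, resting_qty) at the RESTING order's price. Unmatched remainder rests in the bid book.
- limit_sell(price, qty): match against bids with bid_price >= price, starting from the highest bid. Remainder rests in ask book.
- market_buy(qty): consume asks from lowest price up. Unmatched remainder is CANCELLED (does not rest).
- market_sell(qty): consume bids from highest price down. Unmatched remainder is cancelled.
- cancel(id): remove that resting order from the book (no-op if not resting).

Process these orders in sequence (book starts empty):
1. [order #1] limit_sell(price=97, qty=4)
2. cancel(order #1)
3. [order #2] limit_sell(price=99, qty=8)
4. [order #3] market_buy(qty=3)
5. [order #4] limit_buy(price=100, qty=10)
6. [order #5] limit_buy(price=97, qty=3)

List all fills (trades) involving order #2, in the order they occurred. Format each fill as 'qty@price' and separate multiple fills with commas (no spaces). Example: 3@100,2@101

After op 1 [order #1] limit_sell(price=97, qty=4): fills=none; bids=[-] asks=[#1:4@97]
After op 2 cancel(order #1): fills=none; bids=[-] asks=[-]
After op 3 [order #2] limit_sell(price=99, qty=8): fills=none; bids=[-] asks=[#2:8@99]
After op 4 [order #3] market_buy(qty=3): fills=#3x#2:3@99; bids=[-] asks=[#2:5@99]
After op 5 [order #4] limit_buy(price=100, qty=10): fills=#4x#2:5@99; bids=[#4:5@100] asks=[-]
After op 6 [order #5] limit_buy(price=97, qty=3): fills=none; bids=[#4:5@100 #5:3@97] asks=[-]

Answer: 3@99,5@99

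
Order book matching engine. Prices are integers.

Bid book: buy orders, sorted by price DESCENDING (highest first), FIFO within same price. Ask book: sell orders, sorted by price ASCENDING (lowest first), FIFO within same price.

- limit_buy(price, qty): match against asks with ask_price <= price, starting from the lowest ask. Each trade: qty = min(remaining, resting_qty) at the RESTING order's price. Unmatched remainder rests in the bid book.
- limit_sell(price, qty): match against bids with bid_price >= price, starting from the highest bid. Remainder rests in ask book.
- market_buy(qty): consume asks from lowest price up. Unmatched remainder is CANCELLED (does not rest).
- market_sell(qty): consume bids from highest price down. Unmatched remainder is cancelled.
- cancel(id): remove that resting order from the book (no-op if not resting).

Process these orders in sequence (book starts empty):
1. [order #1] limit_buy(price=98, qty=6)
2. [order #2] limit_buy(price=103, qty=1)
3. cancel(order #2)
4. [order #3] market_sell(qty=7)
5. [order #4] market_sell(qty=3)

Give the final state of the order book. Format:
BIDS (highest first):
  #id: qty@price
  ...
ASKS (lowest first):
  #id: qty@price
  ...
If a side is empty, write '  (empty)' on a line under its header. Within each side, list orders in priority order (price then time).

After op 1 [order #1] limit_buy(price=98, qty=6): fills=none; bids=[#1:6@98] asks=[-]
After op 2 [order #2] limit_buy(price=103, qty=1): fills=none; bids=[#2:1@103 #1:6@98] asks=[-]
After op 3 cancel(order #2): fills=none; bids=[#1:6@98] asks=[-]
After op 4 [order #3] market_sell(qty=7): fills=#1x#3:6@98; bids=[-] asks=[-]
After op 5 [order #4] market_sell(qty=3): fills=none; bids=[-] asks=[-]

Answer: BIDS (highest first):
  (empty)
ASKS (lowest first):
  (empty)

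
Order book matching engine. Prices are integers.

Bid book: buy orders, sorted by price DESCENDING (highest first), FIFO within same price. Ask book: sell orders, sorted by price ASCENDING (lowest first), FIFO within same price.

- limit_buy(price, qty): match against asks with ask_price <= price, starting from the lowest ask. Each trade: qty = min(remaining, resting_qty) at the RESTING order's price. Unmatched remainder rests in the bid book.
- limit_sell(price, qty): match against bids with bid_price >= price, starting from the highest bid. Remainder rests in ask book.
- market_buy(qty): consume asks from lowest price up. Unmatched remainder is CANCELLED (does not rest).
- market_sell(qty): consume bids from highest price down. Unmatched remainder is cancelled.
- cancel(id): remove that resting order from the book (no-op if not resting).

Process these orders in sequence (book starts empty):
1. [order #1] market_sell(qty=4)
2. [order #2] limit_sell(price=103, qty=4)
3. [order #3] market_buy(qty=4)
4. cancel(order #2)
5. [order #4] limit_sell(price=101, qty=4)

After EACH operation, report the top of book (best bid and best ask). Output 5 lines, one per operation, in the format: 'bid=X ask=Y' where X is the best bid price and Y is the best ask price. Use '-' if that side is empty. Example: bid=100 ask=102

Answer: bid=- ask=-
bid=- ask=103
bid=- ask=-
bid=- ask=-
bid=- ask=101

Derivation:
After op 1 [order #1] market_sell(qty=4): fills=none; bids=[-] asks=[-]
After op 2 [order #2] limit_sell(price=103, qty=4): fills=none; bids=[-] asks=[#2:4@103]
After op 3 [order #3] market_buy(qty=4): fills=#3x#2:4@103; bids=[-] asks=[-]
After op 4 cancel(order #2): fills=none; bids=[-] asks=[-]
After op 5 [order #4] limit_sell(price=101, qty=4): fills=none; bids=[-] asks=[#4:4@101]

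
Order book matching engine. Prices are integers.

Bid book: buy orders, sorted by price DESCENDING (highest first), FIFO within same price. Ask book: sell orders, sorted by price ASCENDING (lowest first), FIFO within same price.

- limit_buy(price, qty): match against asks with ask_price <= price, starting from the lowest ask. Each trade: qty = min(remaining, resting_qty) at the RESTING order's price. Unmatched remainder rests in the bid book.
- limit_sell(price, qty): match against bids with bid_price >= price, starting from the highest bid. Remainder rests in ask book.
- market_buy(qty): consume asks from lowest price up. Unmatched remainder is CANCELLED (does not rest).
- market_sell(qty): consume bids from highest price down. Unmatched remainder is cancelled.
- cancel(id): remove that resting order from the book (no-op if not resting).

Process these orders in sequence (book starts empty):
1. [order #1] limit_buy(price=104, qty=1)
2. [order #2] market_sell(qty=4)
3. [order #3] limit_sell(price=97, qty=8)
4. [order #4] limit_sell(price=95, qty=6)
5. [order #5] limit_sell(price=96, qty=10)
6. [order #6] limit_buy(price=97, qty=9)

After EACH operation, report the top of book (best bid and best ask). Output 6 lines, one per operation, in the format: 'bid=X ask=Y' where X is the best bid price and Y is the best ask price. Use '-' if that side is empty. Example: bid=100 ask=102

Answer: bid=104 ask=-
bid=- ask=-
bid=- ask=97
bid=- ask=95
bid=- ask=95
bid=- ask=96

Derivation:
After op 1 [order #1] limit_buy(price=104, qty=1): fills=none; bids=[#1:1@104] asks=[-]
After op 2 [order #2] market_sell(qty=4): fills=#1x#2:1@104; bids=[-] asks=[-]
After op 3 [order #3] limit_sell(price=97, qty=8): fills=none; bids=[-] asks=[#3:8@97]
After op 4 [order #4] limit_sell(price=95, qty=6): fills=none; bids=[-] asks=[#4:6@95 #3:8@97]
After op 5 [order #5] limit_sell(price=96, qty=10): fills=none; bids=[-] asks=[#4:6@95 #5:10@96 #3:8@97]
After op 6 [order #6] limit_buy(price=97, qty=9): fills=#6x#4:6@95 #6x#5:3@96; bids=[-] asks=[#5:7@96 #3:8@97]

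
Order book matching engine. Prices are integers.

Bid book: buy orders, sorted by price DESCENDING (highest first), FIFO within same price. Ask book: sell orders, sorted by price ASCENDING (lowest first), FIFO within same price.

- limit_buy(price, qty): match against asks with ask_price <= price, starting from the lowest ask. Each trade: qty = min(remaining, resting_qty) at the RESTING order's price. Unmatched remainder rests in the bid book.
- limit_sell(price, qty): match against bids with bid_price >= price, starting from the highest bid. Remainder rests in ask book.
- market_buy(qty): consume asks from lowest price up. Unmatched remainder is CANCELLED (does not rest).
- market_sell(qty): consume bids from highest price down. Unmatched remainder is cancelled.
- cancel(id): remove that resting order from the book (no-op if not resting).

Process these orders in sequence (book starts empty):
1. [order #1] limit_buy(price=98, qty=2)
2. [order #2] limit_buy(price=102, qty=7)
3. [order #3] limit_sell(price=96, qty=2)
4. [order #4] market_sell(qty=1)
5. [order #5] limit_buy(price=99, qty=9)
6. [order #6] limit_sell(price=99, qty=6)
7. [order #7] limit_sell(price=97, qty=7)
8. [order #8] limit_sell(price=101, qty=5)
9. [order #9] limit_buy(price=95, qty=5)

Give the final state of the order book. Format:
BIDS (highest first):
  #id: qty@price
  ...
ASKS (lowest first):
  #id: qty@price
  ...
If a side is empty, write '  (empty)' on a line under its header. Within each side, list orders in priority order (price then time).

After op 1 [order #1] limit_buy(price=98, qty=2): fills=none; bids=[#1:2@98] asks=[-]
After op 2 [order #2] limit_buy(price=102, qty=7): fills=none; bids=[#2:7@102 #1:2@98] asks=[-]
After op 3 [order #3] limit_sell(price=96, qty=2): fills=#2x#3:2@102; bids=[#2:5@102 #1:2@98] asks=[-]
After op 4 [order #4] market_sell(qty=1): fills=#2x#4:1@102; bids=[#2:4@102 #1:2@98] asks=[-]
After op 5 [order #5] limit_buy(price=99, qty=9): fills=none; bids=[#2:4@102 #5:9@99 #1:2@98] asks=[-]
After op 6 [order #6] limit_sell(price=99, qty=6): fills=#2x#6:4@102 #5x#6:2@99; bids=[#5:7@99 #1:2@98] asks=[-]
After op 7 [order #7] limit_sell(price=97, qty=7): fills=#5x#7:7@99; bids=[#1:2@98] asks=[-]
After op 8 [order #8] limit_sell(price=101, qty=5): fills=none; bids=[#1:2@98] asks=[#8:5@101]
After op 9 [order #9] limit_buy(price=95, qty=5): fills=none; bids=[#1:2@98 #9:5@95] asks=[#8:5@101]

Answer: BIDS (highest first):
  #1: 2@98
  #9: 5@95
ASKS (lowest first):
  #8: 5@101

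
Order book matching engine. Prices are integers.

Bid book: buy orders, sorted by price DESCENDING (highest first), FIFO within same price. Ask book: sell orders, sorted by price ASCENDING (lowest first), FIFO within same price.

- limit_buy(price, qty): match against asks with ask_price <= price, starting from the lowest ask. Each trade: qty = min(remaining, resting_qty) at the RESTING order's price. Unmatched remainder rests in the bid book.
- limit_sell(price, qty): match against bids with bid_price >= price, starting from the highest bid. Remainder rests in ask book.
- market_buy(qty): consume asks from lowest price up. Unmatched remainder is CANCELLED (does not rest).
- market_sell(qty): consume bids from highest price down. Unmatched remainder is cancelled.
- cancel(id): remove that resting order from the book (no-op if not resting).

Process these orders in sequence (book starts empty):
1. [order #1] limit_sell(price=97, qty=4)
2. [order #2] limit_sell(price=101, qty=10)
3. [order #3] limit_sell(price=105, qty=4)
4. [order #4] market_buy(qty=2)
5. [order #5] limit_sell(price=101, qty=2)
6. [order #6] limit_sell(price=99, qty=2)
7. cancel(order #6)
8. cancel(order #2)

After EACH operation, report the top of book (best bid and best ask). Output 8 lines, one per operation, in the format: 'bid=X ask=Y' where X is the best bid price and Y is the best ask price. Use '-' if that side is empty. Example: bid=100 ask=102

Answer: bid=- ask=97
bid=- ask=97
bid=- ask=97
bid=- ask=97
bid=- ask=97
bid=- ask=97
bid=- ask=97
bid=- ask=97

Derivation:
After op 1 [order #1] limit_sell(price=97, qty=4): fills=none; bids=[-] asks=[#1:4@97]
After op 2 [order #2] limit_sell(price=101, qty=10): fills=none; bids=[-] asks=[#1:4@97 #2:10@101]
After op 3 [order #3] limit_sell(price=105, qty=4): fills=none; bids=[-] asks=[#1:4@97 #2:10@101 #3:4@105]
After op 4 [order #4] market_buy(qty=2): fills=#4x#1:2@97; bids=[-] asks=[#1:2@97 #2:10@101 #3:4@105]
After op 5 [order #5] limit_sell(price=101, qty=2): fills=none; bids=[-] asks=[#1:2@97 #2:10@101 #5:2@101 #3:4@105]
After op 6 [order #6] limit_sell(price=99, qty=2): fills=none; bids=[-] asks=[#1:2@97 #6:2@99 #2:10@101 #5:2@101 #3:4@105]
After op 7 cancel(order #6): fills=none; bids=[-] asks=[#1:2@97 #2:10@101 #5:2@101 #3:4@105]
After op 8 cancel(order #2): fills=none; bids=[-] asks=[#1:2@97 #5:2@101 #3:4@105]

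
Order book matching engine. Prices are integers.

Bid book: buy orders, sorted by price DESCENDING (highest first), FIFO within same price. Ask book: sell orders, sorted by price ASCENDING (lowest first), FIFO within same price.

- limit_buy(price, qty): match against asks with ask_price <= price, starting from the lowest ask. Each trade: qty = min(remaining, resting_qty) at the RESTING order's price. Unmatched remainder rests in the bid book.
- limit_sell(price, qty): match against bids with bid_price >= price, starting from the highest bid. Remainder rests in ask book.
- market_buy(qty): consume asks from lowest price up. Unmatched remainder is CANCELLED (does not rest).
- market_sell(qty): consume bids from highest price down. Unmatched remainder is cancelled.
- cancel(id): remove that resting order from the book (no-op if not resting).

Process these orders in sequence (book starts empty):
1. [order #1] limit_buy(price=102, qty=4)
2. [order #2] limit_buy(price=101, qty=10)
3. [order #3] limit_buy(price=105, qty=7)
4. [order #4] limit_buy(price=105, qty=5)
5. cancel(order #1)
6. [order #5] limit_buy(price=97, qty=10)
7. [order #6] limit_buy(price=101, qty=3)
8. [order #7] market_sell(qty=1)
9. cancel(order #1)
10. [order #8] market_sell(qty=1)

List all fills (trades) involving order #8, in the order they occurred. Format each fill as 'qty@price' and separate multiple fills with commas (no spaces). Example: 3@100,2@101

After op 1 [order #1] limit_buy(price=102, qty=4): fills=none; bids=[#1:4@102] asks=[-]
After op 2 [order #2] limit_buy(price=101, qty=10): fills=none; bids=[#1:4@102 #2:10@101] asks=[-]
After op 3 [order #3] limit_buy(price=105, qty=7): fills=none; bids=[#3:7@105 #1:4@102 #2:10@101] asks=[-]
After op 4 [order #4] limit_buy(price=105, qty=5): fills=none; bids=[#3:7@105 #4:5@105 #1:4@102 #2:10@101] asks=[-]
After op 5 cancel(order #1): fills=none; bids=[#3:7@105 #4:5@105 #2:10@101] asks=[-]
After op 6 [order #5] limit_buy(price=97, qty=10): fills=none; bids=[#3:7@105 #4:5@105 #2:10@101 #5:10@97] asks=[-]
After op 7 [order #6] limit_buy(price=101, qty=3): fills=none; bids=[#3:7@105 #4:5@105 #2:10@101 #6:3@101 #5:10@97] asks=[-]
After op 8 [order #7] market_sell(qty=1): fills=#3x#7:1@105; bids=[#3:6@105 #4:5@105 #2:10@101 #6:3@101 #5:10@97] asks=[-]
After op 9 cancel(order #1): fills=none; bids=[#3:6@105 #4:5@105 #2:10@101 #6:3@101 #5:10@97] asks=[-]
After op 10 [order #8] market_sell(qty=1): fills=#3x#8:1@105; bids=[#3:5@105 #4:5@105 #2:10@101 #6:3@101 #5:10@97] asks=[-]

Answer: 1@105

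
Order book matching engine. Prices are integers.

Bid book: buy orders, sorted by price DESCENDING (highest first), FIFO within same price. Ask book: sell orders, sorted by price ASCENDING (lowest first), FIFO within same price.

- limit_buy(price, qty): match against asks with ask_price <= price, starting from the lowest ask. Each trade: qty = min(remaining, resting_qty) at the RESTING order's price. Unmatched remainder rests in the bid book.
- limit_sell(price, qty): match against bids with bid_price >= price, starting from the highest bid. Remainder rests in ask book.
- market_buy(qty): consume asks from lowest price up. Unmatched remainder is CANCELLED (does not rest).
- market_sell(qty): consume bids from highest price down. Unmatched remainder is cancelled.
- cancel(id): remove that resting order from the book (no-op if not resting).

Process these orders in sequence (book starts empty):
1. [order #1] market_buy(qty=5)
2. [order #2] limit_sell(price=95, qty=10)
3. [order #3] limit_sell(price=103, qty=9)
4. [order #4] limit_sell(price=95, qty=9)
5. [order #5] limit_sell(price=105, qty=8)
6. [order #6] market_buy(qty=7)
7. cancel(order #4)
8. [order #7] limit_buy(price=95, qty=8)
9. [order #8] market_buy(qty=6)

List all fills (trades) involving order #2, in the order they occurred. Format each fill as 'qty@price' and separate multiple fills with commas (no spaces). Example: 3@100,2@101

Answer: 7@95,3@95

Derivation:
After op 1 [order #1] market_buy(qty=5): fills=none; bids=[-] asks=[-]
After op 2 [order #2] limit_sell(price=95, qty=10): fills=none; bids=[-] asks=[#2:10@95]
After op 3 [order #3] limit_sell(price=103, qty=9): fills=none; bids=[-] asks=[#2:10@95 #3:9@103]
After op 4 [order #4] limit_sell(price=95, qty=9): fills=none; bids=[-] asks=[#2:10@95 #4:9@95 #3:9@103]
After op 5 [order #5] limit_sell(price=105, qty=8): fills=none; bids=[-] asks=[#2:10@95 #4:9@95 #3:9@103 #5:8@105]
After op 6 [order #6] market_buy(qty=7): fills=#6x#2:7@95; bids=[-] asks=[#2:3@95 #4:9@95 #3:9@103 #5:8@105]
After op 7 cancel(order #4): fills=none; bids=[-] asks=[#2:3@95 #3:9@103 #5:8@105]
After op 8 [order #7] limit_buy(price=95, qty=8): fills=#7x#2:3@95; bids=[#7:5@95] asks=[#3:9@103 #5:8@105]
After op 9 [order #8] market_buy(qty=6): fills=#8x#3:6@103; bids=[#7:5@95] asks=[#3:3@103 #5:8@105]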